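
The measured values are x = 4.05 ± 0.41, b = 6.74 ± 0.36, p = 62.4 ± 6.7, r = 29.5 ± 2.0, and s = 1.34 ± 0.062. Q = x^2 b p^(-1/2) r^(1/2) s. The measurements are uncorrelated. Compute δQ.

22.8

For a monomial Q ∝ x^2, b, p^(-1/2), r^(1/2), s, fractional errors add in quadrature:
  (2·δx/x)² = (2×0.101)² = 0.0410;  (1·δb/b)² = (1×0.0534)² = 0.00285;  (−½·δp/p)² = (-0.5×0.107)² = 0.00288;  (½·δr/r)² = (0.5×0.0678)² = 0.00115;  (1·δs/s)² = (1×0.0463)² = 0.00214
δQ/Q = √(0.0500) = 0.224
Q = 102, so δQ = 0.224 × 102 = 22.8.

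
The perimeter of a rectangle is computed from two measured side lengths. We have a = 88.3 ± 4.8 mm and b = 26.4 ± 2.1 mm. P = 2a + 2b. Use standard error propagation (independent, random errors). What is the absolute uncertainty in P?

For a sum/difference, combine absolute errors in quadrature:
  (2·δa)² = 92.2;  (2·δb)² = 17.6
δP = √(110) = 10.5 mm

10.5 mm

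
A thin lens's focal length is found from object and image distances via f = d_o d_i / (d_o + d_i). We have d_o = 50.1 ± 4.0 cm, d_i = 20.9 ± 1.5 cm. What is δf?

∂f/∂d_o = (d_i/(d_o+d_i))² = 0.0867;  ∂f/∂d_i = (d_o/(d_o+d_i))² = 0.498
δf = √((∂f/∂d_o · δd_o)² + (∂f/∂d_i · δd_i)²) = √(0.120 + 0.558) = 0.823 cm

0.823 cm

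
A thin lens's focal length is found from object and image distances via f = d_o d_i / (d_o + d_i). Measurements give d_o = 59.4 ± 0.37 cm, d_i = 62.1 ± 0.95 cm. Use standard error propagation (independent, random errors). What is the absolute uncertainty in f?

∂f/∂d_o = (d_i/(d_o+d_i))² = 0.261;  ∂f/∂d_i = (d_o/(d_o+d_i))² = 0.239
δf = √((∂f/∂d_o · δd_o)² + (∂f/∂d_i · δd_i)²) = √(0.00934 + 0.0516) = 0.247 cm

0.247 cm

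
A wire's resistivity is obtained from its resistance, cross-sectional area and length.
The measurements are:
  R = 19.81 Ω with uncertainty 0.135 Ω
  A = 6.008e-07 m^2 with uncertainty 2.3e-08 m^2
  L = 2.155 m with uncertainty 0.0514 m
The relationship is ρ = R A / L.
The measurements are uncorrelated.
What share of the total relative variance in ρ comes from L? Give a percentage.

(δρ/ρ)² = (1·δR/R)² + (1·δA/A)² + (-1·δL/L)²
  R term: (1×0.00681)² = 4.64e-05
  A term: (1×0.0383)² = 0.00147
  L term: (-1×0.0239)² = 0.000569
Total = 0.00208. Share from L = 0.000569/0.00208 = 0.273.

27.3%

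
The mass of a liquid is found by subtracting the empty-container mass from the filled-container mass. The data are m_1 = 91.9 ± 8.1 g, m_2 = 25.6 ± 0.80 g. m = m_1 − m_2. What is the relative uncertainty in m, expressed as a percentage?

12.3%

m is a linear combination, so absolute uncertainties add in quadrature:
  (δm_1)² = 65.6;  (δm_2)² = 0.640
δm = √(66.2) = 8.14 g
m = 66.3 g, so δm/m = 8.14/66.3 = 0.123.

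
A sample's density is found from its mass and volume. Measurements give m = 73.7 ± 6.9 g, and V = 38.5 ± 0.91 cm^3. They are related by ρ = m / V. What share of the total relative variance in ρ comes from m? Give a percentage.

(δρ/ρ)² = (1·δm/m)² + (-1·δV/V)²
  m term: (1×0.0936)² = 0.00877
  V term: (-1×0.0236)² = 0.000559
Total = 0.00932. Share from m = 0.00877/0.00932 = 0.940.

94.0%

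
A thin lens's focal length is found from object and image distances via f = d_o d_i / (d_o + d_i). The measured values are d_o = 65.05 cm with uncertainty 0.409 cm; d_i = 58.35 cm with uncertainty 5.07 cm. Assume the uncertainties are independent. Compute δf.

∂f/∂d_o = (d_i/(d_o+d_i))² = 0.224;  ∂f/∂d_i = (d_o/(d_o+d_i))² = 0.278
δf = √((∂f/∂d_o · δd_o)² + (∂f/∂d_i · δd_i)²) = √(0.00836 + 1.98) = 1.41 cm

1.41 cm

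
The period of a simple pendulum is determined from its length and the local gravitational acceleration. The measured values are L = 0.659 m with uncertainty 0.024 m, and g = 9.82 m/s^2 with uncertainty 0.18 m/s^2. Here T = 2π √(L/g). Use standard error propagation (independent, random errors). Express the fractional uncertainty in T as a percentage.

Relative error in a monomial: (δT/T)² = Σ (nᵢ · δxᵢ/xᵢ)².
  (½·δL/L)² = (0.5×0.0364)² = 0.000332;  (−½·δg/g)² = (-0.5×0.0183)² = 8.4e-05
δT/T = √(0.000416) = 0.0204

2.04%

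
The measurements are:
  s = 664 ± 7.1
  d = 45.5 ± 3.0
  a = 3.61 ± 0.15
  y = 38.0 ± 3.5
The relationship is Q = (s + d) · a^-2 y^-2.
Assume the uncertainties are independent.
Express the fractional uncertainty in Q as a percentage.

20.2%

Let u = s + d = 710. δu = √(δs² + δd²) = √(50.4 + 9.00) = 7.71, so δu/u = 0.0109.
Q is then a monomial in u, a, y:
δQ/Q = √((δu/u)² + (-2·δa/a)² + (-2·δy/y)²) = √(0.000118 + 0.00691 + 0.0339) = 0.202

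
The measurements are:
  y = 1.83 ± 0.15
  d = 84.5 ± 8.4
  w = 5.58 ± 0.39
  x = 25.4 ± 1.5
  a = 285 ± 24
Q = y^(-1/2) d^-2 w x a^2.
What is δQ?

Since Q is a product/quotient, work with relative uncertainties:
  (−½·δy/y)² = (-0.5×0.0820)² = 0.00168;  (-2·δd/d)² = (-2×0.0994)² = 0.0395;  (1·δw/w)² = (1×0.0699)² = 0.00488;  (1·δx/x)² = (1×0.0591)² = 0.00349;  (2·δa/a)² = (2×0.0842)² = 0.0284
δQ/Q = √(0.0779) = 0.279
Q = 1190, so δQ = 0.279 × 1190 = 333.

333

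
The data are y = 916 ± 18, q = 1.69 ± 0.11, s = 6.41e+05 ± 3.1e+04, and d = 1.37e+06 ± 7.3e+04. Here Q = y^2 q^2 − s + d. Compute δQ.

Let p = y^2·q^2 = 2.4e+06. δp/p = √((2·δy/y)² + (2·δq/q)²) = √(0.00154 + 0.0169) = 0.136, so δp = 3.26e+05.
Q = p − s + d: δQ = √(δp² + δs² + δd²) = √(1.06e+11 + 9.61e+08 + 5.33e+09) = 3.35e+05

3.35e+05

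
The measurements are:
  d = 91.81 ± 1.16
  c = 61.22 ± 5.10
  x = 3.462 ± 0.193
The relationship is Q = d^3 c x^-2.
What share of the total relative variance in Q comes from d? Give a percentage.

6.90%

(δQ/Q)² = (3·δd/d)² + (1·δc/c)² + (-2·δx/x)²
  d term: (3×0.0126)² = 0.00144
  c term: (1×0.0833)² = 0.00694
  x term: (-2×0.0557)² = 0.0124
Total = 0.0208. Share from d = 0.00144/0.0208 = 0.0690.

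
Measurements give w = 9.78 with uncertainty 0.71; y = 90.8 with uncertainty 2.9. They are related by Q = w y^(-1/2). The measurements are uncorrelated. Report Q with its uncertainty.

Products/powers → add relative errors in quadrature, weighted by exponent:
  (1·δw/w)² = (1×0.0726)² = 0.00527;  (−½·δy/y)² = (-0.5×0.0319)² = 0.000255
δQ/Q = √(0.00553) = 0.0743
Q = 1.03, so δQ = 0.0743 × 1.03 = 0.0763.

1.03 ± 0.0763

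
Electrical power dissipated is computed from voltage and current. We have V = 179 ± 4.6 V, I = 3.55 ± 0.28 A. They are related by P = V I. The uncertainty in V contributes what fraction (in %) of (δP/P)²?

(δP/P)² = (1·δV/V)² + (1·δI/I)²
  V term: (1×0.0257)² = 0.000660
  I term: (1×0.0789)² = 0.00622
Total = 0.00688. Share from V = 0.000660/0.00688 = 0.0960.

9.60%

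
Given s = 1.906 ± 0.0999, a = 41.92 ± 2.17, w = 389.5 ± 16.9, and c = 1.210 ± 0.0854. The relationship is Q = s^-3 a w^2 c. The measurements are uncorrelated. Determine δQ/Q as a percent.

Q is a product of powers, so relative uncertainties combine in quadrature:
  (-3·δs/s)² = (-3×0.0524)² = 0.0247;  (1·δa/a)² = (1×0.0518)² = 0.00268;  (2·δw/w)² = (2×0.0434)² = 0.00753;  (1·δc/c)² = (1×0.0706)² = 0.00498
δQ/Q = √(0.0399) = 0.200

20.0%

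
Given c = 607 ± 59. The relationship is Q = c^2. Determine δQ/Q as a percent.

19.4%

Q ∝ c^2, so δQ/Q = |2| · δc/c = 2 × 0.0972 = 0.194.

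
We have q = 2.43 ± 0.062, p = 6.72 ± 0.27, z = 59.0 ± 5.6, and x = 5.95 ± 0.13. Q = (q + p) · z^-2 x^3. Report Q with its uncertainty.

Let u = q + p = 9.15. δu = √(δq² + δp²) = √(0.00384 + 0.0729) = 0.277, so δu/u = 0.0303.
Q is then a monomial in u, z, x:
δQ/Q = √((δu/u)² + (-2·δz/z)² + (3·δx/x)²) = √(0.000917 + 0.0360 + 0.00430) = 0.203
Q = 0.554, so δQ = 0.203 × 0.554 = 0.112.

0.554 ± 0.112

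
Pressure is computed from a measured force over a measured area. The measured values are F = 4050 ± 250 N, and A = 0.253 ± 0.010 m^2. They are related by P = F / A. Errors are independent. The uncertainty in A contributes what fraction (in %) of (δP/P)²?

(δP/P)² = (1·δF/F)² + (-1·δA/A)²
  F term: (1×0.0617)² = 0.00381
  A term: (-1×0.0395)² = 0.00156
Total = 0.00537. Share from A = 0.00156/0.00537 = 0.291.

29.1%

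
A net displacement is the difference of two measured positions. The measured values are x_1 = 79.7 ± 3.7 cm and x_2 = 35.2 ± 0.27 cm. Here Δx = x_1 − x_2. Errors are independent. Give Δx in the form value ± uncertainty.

44.5 ± 3.71 cm

Each term contributes (cᵢ δxᵢ)² to (δΔx)²:
  (δx_1)² = 13.7;  (δx_2)² = 0.0729
δΔx = √(13.8) = 3.71 cm
Δx = 44.5 cm.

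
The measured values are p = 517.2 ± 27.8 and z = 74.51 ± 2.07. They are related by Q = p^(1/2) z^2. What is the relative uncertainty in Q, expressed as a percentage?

6.17%

Since Q is a product/quotient, work with relative uncertainties:
  (½·δp/p)² = (0.5×0.0538)² = 0.000722;  (2·δz/z)² = (2×0.0278)² = 0.00309
δQ/Q = √(0.00381) = 0.0617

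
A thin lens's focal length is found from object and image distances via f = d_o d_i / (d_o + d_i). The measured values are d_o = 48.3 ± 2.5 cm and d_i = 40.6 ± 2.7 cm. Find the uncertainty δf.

0.952 cm

∂f/∂d_o = (d_i/(d_o+d_i))² = 0.209;  ∂f/∂d_i = (d_o/(d_o+d_i))² = 0.295
δf = √((∂f/∂d_o · δd_o)² + (∂f/∂d_i · δd_i)²) = √(0.272 + 0.635) = 0.952 cm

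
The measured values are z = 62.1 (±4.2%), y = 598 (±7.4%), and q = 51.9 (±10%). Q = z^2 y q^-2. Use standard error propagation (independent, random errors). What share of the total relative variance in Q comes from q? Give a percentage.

(δQ/Q)² = (2·δz/z)² + (1·δy/y)² + (-2·δq/q)²
  z term: (2×0.0420)² = 0.00706
  y term: (1×0.0740)² = 0.00548
  q term: (-2×0.100)² = 0.0400
Total = 0.0525. Share from q = 0.0400/0.0525 = 0.761.

76.1%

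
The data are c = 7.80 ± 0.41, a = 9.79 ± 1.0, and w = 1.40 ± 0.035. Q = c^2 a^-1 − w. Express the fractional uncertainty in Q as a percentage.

18.9%

Let p = c^2·a^-1 = 6.21. δp/p = √((2·δc/c)² + (-1·δa/a)²) = √(0.0111 + 0.0104) = 0.147, so δp = 0.911.
Q = p − w: δQ = √(δp² + δw²) = √(0.830 + 0.00123) = 0.912
Q = 4.81, so δQ/Q = 0.912/4.81 = 0.189.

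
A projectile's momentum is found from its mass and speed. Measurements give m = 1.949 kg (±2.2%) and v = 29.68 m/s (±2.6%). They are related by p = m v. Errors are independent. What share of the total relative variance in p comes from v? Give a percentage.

58.3%

(δp/p)² = (1·δm/m)² + (1·δv/v)²
  m term: (1×0.0220)² = 0.000484
  v term: (1×0.0260)² = 0.000676
Total = 0.00116. Share from v = 0.000676/0.00116 = 0.583.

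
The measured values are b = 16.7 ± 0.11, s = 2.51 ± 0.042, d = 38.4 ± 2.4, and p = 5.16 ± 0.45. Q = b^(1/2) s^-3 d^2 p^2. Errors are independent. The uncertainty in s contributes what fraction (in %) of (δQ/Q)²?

5.19%

(δQ/Q)² = (½·δb/b)² + (-3·δs/s)² + (2·δd/d)² + (2·δp/p)²
  b term: (0.5×0.00659)² = 1.08e-05
  s term: (-3×0.0167)² = 0.00252
  d term: (2×0.0625)² = 0.0156
  p term: (2×0.0872)² = 0.0304
Total = 0.0486. Share from s = 0.00252/0.0486 = 0.0519.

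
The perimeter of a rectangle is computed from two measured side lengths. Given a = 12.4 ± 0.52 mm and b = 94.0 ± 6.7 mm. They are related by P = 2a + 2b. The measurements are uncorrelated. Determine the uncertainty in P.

13.4 mm

Each term contributes (cᵢ δxᵢ)² to (δP)²:
  (2·δa)² = 1.08;  (2·δb)² = 180
δP = √(181) = 13.4 mm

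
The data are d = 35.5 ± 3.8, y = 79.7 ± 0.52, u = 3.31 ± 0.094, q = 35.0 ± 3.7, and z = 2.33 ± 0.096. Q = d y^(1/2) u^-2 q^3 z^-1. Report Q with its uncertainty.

(5.32 ± 1.82) × 10^5

Relative error in a monomial: (δQ/Q)² = Σ (nᵢ · δxᵢ/xᵢ)².
  (1·δd/d)² = (1×0.107)² = 0.0115;  (½·δy/y)² = (0.5×0.00652)² = 1.06e-05;  (-2·δu/u)² = (-2×0.0284)² = 0.00323;  (3·δq/q)² = (3×0.106)² = 0.101;  (-1·δz/z)² = (-1×0.0412)² = 0.00170
δQ/Q = √(0.117) = 0.342
Q = 5.32e+05, so δQ = 0.342 × 5.32e+05 = 1.82e+05.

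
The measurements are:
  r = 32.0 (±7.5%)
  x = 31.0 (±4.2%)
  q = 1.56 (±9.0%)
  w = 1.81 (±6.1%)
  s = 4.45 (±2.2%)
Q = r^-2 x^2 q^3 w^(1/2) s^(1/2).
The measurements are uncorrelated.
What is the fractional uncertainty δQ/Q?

0.322

Each factor contributes (exponent × relative error)² to (δQ/Q)²:
  (-2·δr/r)² = (-2×0.0750)² = 0.0225;  (2·δx/x)² = (2×0.0420)² = 0.00706;  (3·δq/q)² = (3×0.0900)² = 0.0729;  (½·δw/w)² = (0.5×0.0610)² = 0.000930;  (½·δs/s)² = (0.5×0.0220)² = 0.000121
δQ/Q = √(0.104) = 0.322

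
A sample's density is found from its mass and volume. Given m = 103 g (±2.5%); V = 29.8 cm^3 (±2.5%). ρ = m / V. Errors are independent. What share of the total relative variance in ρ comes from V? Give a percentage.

(δρ/ρ)² = (1·δm/m)² + (-1·δV/V)²
  m term: (1×0.0250)² = 0.000625
  V term: (-1×0.0250)² = 0.000625
Total = 0.00125. Share from V = 0.000625/0.00125 = 0.500.

50.0%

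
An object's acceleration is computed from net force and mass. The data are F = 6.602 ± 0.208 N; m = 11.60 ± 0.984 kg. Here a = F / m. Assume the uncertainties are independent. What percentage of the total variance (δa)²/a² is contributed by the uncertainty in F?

12.1%

(δa/a)² = (1·δF/F)² + (-1·δm/m)²
  F term: (1×0.0315)² = 0.000993
  m term: (-1×0.0848)² = 0.00720
Total = 0.00819. Share from F = 0.000993/0.00819 = 0.121.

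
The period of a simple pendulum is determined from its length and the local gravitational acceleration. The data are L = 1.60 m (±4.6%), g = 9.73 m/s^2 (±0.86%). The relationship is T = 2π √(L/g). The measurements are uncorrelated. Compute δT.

0.0596 s

T is a product of powers, so relative uncertainties combine in quadrature:
  (½·δL/L)² = (0.5×0.0460)² = 0.000529;  (−½·δg/g)² = (-0.5×0.00860)² = 1.85e-05
δT/T = √(0.000547) = 0.0234
T = 2.55 s, so δT = 0.0234 × 2.55 = 0.0596 s.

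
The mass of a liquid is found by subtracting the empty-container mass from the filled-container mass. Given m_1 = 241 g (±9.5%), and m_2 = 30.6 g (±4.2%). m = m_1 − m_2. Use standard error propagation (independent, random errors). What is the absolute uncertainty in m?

22.9 g

Absolute uncertainties add in quadrature for a linear combination:
  (δm_1)² = 524;  (δm_2)² = 1.65
δm = √(526) = 22.9 g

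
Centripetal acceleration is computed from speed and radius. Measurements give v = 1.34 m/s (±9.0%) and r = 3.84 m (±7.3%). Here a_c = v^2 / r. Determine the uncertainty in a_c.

0.0908 m/s^2

Since a_c is a product/quotient, work with relative uncertainties:
  (2·δv/v)² = (2×0.0900)² = 0.0324;  (-1·δr/r)² = (-1×0.0730)² = 0.00533
δa_c/a_c = √(0.0377) = 0.194
a_c = 0.468 m/s^2, so δa_c = 0.194 × 0.468 = 0.0908 m/s^2.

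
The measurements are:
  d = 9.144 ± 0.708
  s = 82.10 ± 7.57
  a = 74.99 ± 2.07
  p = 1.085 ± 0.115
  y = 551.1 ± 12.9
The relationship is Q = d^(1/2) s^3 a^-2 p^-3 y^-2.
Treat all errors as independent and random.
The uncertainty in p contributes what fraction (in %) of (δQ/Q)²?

54.8%

(δQ/Q)² = (½·δd/d)² + (3·δs/s)² + (-2·δa/a)² + (-3·δp/p)² + (-2·δy/y)²
  d term: (0.5×0.0774)² = 0.00150
  s term: (3×0.0922)² = 0.0765
  a term: (-2×0.0276)² = 0.00305
  p term: (-3×0.106)² = 0.101
  y term: (-2×0.0234)² = 0.00219
Total = 0.184. Share from p = 0.101/0.184 = 0.548.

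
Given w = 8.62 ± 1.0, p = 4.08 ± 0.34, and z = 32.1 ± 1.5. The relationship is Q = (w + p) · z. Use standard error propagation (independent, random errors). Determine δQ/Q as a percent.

9.54%

Let u = w + p = 12.7. δu = √(δw² + δp²) = √(1.00 + 0.116) = 1.06, so δu/u = 0.0832.
Q is then a monomial in u, z:
δQ/Q = √((δu/u)² + (1·δz/z)²) = √(0.00692 + 0.00218) = 0.0954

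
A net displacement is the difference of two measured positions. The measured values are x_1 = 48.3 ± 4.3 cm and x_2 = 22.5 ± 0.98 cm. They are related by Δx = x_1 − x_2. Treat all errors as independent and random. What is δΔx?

4.41 cm

Δx is a linear combination, so absolute uncertainties add in quadrature:
  (δx_1)² = 18.5;  (δx_2)² = 0.960
δΔx = √(19.5) = 4.41 cm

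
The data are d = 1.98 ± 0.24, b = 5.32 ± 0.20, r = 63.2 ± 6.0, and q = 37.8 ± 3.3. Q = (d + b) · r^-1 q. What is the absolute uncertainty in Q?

0.593

Let u = d + b = 7.30. δu = √(δd² + δb²) = √(0.0576 + 0.0400) = 0.312, so δu/u = 0.0428.
Q is then a monomial in u, r, q:
δQ/Q = √((δu/u)² + (-1·δr/r)² + (1·δq/q)²) = √(0.00183 + 0.00901 + 0.00762) = 0.136
Q = 4.37, so δQ = 0.136 × 4.37 = 0.593.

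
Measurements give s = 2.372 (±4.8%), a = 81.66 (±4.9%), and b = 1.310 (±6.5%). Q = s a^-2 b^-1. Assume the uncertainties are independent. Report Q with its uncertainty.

Each factor contributes (exponent × relative error)² to (δQ/Q)²:
  (1·δs/s)² = (1×0.0480)² = 0.00230;  (-2·δa/a)² = (-2×0.0490)² = 0.00960;  (-1·δb/b)² = (-1×0.0650)² = 0.00423
δQ/Q = √(0.0161) = 0.127
Q = 0.0002715, so δQ = 0.127 × 0.0002715 = 3.45e-05.

(2.715 ± 0.345) × 10^-4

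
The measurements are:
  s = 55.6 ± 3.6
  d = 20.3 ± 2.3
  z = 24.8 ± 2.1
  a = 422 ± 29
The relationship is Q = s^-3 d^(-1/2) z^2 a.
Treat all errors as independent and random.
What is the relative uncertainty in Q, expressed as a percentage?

Q is a product of powers, so relative uncertainties combine in quadrature:
  (-3·δs/s)² = (-3×0.0647)² = 0.0377;  (−½·δd/d)² = (-0.5×0.113)² = 0.00321;  (2·δz/z)² = (2×0.0847)² = 0.0287;  (1·δa/a)² = (1×0.0687)² = 0.00472
δQ/Q = √(0.0743) = 0.273

27.3%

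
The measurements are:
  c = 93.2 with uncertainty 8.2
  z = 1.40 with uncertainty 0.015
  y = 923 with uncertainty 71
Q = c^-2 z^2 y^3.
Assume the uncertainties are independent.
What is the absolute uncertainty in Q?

Each factor contributes (exponent × relative error)² to (δQ/Q)²:
  (-2·δc/c)² = (-2×0.0880)² = 0.0310;  (2·δz/z)² = (2×0.0107)² = 0.000459;  (3·δy/y)² = (3×0.0769)² = 0.0533
δQ/Q = √(0.0847) = 0.291
Q = 1.77e+05, so δQ = 0.291 × 1.77e+05 = 51600.

51600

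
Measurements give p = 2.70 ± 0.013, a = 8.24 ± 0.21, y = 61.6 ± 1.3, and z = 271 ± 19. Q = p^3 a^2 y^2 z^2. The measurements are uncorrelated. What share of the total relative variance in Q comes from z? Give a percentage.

(δQ/Q)² = (3·δp/p)² + (2·δa/a)² + (2·δy/y)² + (2·δz/z)²
  p term: (3×0.00481)² = 0.000209
  a term: (2×0.0255)² = 0.00260
  y term: (2×0.0211)² = 0.00178
  z term: (2×0.0701)² = 0.0197
Total = 0.0243. Share from z = 0.0197/0.0243 = 0.811.

81.1%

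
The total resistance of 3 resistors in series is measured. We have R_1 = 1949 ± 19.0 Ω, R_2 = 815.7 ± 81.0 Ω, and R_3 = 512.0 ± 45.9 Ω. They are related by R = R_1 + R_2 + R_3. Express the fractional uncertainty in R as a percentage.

Sums and differences: (δR)² = Σ (cᵢ δxᵢ)².
  (δR_1)² = 361;  (δR_2)² = 6560;  (δR_3)² = 2110
δR = √(9030) = 95.0 Ω
R = 3277 Ω, so δR/R = 95.0/3277 = 0.0290.

2.90%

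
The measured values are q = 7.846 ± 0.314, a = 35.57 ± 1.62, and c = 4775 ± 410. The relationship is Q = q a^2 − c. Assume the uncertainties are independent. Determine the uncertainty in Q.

1070

Let p = q·a^2 = 9927. δp/p = √((1·δq/q)² + (2·δa/a)²) = √(0.00160 + 0.00830) = 0.0995, so δp = 988.
Q = p − c: δQ = √(δp² + δc²) = √(9.75e+05 + 1.68e+05) = 1070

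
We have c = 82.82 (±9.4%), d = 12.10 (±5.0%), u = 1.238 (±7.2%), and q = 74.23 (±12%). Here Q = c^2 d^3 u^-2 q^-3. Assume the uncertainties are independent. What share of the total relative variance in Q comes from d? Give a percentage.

(δQ/Q)² = (2·δc/c)² + (3·δd/d)² + (-2·δu/u)² + (-3·δq/q)²
  c term: (2×0.0940)² = 0.0353
  d term: (3×0.0500)² = 0.0225
  u term: (-2×0.0720)² = 0.0207
  q term: (-3×0.120)² = 0.130
Total = 0.208. Share from d = 0.0225/0.208 = 0.108.

10.8%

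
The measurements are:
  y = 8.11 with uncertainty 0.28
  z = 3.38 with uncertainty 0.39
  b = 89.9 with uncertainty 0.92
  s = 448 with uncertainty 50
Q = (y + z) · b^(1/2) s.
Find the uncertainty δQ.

Let u = y + z = 11.5. δu = √(δy² + δz²) = √(0.0784 + 0.152) = 0.480, so δu/u = 0.0418.
Q is then a monomial in u, b, s:
δQ/Q = √((δu/u)² + (½·δb/b)² + (1·δs/s)²) = √(0.00175 + 2.62e-05 + 0.0125) = 0.119
Q = 48800, so δQ = 0.119 × 48800 = 5820.

5820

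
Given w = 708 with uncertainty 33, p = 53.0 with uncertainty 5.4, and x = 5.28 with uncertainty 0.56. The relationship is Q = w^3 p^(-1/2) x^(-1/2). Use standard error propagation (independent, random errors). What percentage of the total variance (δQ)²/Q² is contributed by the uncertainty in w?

78.3%

(δQ/Q)² = (3·δw/w)² + (−½·δp/p)² + (−½·δx/x)²
  w term: (3×0.0466)² = 0.0196
  p term: (-0.5×0.102)² = 0.00260
  x term: (-0.5×0.106)² = 0.00281
Total = 0.0250. Share from w = 0.0196/0.0250 = 0.783.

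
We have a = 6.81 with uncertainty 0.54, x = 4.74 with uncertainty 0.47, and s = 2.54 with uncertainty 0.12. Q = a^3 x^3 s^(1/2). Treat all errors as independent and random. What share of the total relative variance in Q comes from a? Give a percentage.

(δQ/Q)² = (3·δa/a)² + (3·δx/x)² + (½·δs/s)²
  a term: (3×0.0793)² = 0.0566
  x term: (3×0.0992)² = 0.0885
  s term: (0.5×0.0472)² = 0.000558
Total = 0.146. Share from a = 0.0566/0.146 = 0.389.

38.9%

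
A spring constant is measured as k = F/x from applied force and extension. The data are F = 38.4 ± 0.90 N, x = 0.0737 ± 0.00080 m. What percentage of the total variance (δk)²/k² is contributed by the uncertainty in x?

(δk/k)² = (1·δF/F)² + (-1·δx/x)²
  F term: (1×0.0234)² = 0.000549
  x term: (-1×0.0109)² = 0.000118
Total = 0.000667. Share from x = 0.000118/0.000667 = 0.177.

17.7%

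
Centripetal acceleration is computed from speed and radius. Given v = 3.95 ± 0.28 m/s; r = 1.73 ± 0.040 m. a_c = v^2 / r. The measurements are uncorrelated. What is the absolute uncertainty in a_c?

Relative error in a monomial: (δa_c/a_c)² = Σ (nᵢ · δxᵢ/xᵢ)².
  (2·δv/v)² = (2×0.0709)² = 0.0201;  (-1·δr/r)² = (-1×0.0231)² = 0.000535
δa_c/a_c = √(0.0206) = 0.144
a_c = 9.02 m/s^2, so δa_c = 0.144 × 9.02 = 1.30 m/s^2.

1.30 m/s^2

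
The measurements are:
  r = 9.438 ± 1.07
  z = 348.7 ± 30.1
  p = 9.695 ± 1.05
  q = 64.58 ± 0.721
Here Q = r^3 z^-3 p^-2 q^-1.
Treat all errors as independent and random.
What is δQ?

1.57e-09

Products/powers → add relative errors in quadrature, weighted by exponent:
  (3·δr/r)² = (3×0.113)² = 0.116;  (-3·δz/z)² = (-3×0.0863)² = 0.0671;  (-2·δp/p)² = (-2×0.108)² = 0.0469;  (-1·δq/q)² = (-1×0.0112)² = 0.000125
δQ/Q = √(0.230) = 0.479
Q = 3.267e-09, so δQ = 0.479 × 3.267e-09 = 1.57e-09.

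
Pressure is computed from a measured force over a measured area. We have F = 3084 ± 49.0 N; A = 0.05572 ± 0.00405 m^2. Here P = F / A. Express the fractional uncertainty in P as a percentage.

P is a product of powers, so relative uncertainties combine in quadrature:
  (1·δF/F)² = (1×0.0159)² = 0.000252;  (-1·δA/A)² = (-1×0.0727)² = 0.00528
δP/P = √(0.00554) = 0.0744

7.44%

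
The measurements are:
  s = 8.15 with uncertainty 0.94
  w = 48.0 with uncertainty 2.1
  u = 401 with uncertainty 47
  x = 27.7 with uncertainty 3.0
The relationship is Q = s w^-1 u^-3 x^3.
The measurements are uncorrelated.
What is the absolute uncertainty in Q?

For a monomial Q ∝ s, w^-1, u^-3, x^3, fractional errors add in quadrature:
  (1·δs/s)² = (1×0.115)² = 0.0133;  (-1·δw/w)² = (-1×0.0438)² = 0.00191;  (-3·δu/u)² = (-3×0.117)² = 0.124;  (3·δx/x)² = (3×0.108)² = 0.106
δQ/Q = √(0.244) = 0.494
Q = 5.6e-05, so δQ = 0.494 × 5.6e-05 = 2.77e-05.

2.77e-05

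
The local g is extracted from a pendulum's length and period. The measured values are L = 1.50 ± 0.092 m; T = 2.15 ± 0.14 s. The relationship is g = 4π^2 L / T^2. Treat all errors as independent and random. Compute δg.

Each factor contributes (exponent × relative error)² to (δg/g)²:
  (1·δL/L)² = (1×0.0613)² = 0.00376;  (-2·δT/T)² = (-2×0.0651)² = 0.0170
δg/g = √(0.0207) = 0.144
g = 12.8 m/s^2, so δg = 0.144 × 12.8 = 1.84 m/s^2.

1.84 m/s^2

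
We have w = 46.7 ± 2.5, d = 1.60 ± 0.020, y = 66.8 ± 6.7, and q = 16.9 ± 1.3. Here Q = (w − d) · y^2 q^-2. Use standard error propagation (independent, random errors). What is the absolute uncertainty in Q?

Let u = w − d = 45.1. δu = √(δw² + δd²) = √(6.25 + 0.000400) = 2.50, so δu/u = 0.0554.
Q is then a monomial in u, y, q:
δQ/Q = √((δu/u)² + (2·δy/y)² + (-2·δq/q)²) = √(0.00307 + 0.0402 + 0.0237) = 0.259
Q = 705, so δQ = 0.259 × 705 = 182.

182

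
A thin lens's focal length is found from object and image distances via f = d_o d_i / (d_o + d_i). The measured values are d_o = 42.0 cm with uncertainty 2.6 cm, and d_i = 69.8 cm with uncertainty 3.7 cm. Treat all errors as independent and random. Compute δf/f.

0.0435

∂f/∂d_o = (d_i/(d_o+d_i))² = 0.390;  ∂f/∂d_i = (d_o/(d_o+d_i))² = 0.141
δf = √((∂f/∂d_o · δd_o)² + (∂f/∂d_i · δd_i)²) = √(1.03 + 0.273) = 1.14 cm
f = 26.2 cm, so δf/f = 1.14/26.2 = 0.0435.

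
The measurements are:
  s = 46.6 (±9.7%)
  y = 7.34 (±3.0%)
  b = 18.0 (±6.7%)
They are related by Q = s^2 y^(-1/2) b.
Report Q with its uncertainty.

14400 ± 2970

Q is a product of powers, so relative uncertainties combine in quadrature:
  (2·δs/s)² = (2×0.0970)² = 0.0376;  (−½·δy/y)² = (-0.5×0.0300)² = 0.000225;  (1·δb/b)² = (1×0.0670)² = 0.00449
δQ/Q = √(0.0424) = 0.206
Q = 14400, so δQ = 0.206 × 14400 = 2970.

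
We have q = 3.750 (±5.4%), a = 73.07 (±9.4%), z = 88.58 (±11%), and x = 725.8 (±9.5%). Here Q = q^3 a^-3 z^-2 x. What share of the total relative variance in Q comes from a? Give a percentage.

48.7%

(δQ/Q)² = (3·δq/q)² + (-3·δa/a)² + (-2·δz/z)² + (1·δx/x)²
  q term: (3×0.0540)² = 0.0262
  a term: (-3×0.0940)² = 0.0795
  z term: (-2×0.110)² = 0.0484
  x term: (1×0.0950)² = 0.00903
Total = 0.163. Share from a = 0.0795/0.163 = 0.487.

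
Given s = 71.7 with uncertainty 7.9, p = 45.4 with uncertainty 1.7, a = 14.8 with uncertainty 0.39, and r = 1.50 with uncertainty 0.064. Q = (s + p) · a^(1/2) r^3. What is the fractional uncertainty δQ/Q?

Let u = s + p = 117. δu = √(δs² + δp²) = √(62.4 + 2.89) = 8.08, so δu/u = 0.0690.
Q is then a monomial in u, a, r:
δQ/Q = √((δu/u)² + (½·δa/a)² + (3·δr/r)²) = √(0.00476 + 0.000174 + 0.0164) = 0.146

0.146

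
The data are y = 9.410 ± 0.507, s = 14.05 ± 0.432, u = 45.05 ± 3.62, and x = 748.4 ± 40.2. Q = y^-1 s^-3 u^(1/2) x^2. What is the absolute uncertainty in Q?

Each factor contributes (exponent × relative error)² to (δQ/Q)²:
  (-1·δy/y)² = (-1×0.0539)² = 0.00290;  (-3·δs/s)² = (-3×0.0307)² = 0.00851;  (½·δu/u)² = (0.5×0.0804)² = 0.00161;  (2·δx/x)² = (2×0.0537)² = 0.0115
δQ/Q = √(0.0246) = 0.157
Q = 144.0, so δQ = 0.157 × 144.0 = 22.6.

22.6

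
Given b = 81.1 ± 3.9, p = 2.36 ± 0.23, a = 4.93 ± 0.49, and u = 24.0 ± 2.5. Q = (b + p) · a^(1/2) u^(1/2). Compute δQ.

78.0

Let w = b + p = 83.5. δw = √(δb² + δp²) = √(15.2 + 0.0529) = 3.91, so δw/w = 0.0468.
Q is then a monomial in w, a, u:
δQ/Q = √((δw/w)² + (½·δa/a)² + (½·δu/u)²) = √(0.00219 + 0.00247 + 0.00271) = 0.0859
Q = 908, so δQ = 0.0859 × 908 = 78.0.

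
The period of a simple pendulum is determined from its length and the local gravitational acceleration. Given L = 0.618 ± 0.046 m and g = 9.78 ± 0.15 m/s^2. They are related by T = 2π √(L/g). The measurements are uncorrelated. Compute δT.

Each factor contributes (exponent × relative error)² to (δT/T)²:
  (½·δL/L)² = (0.5×0.0744)² = 0.00139;  (−½·δg/g)² = (-0.5×0.0153)² = 5.88e-05
δT/T = √(0.00144) = 0.0380
T = 1.58 s, so δT = 0.0380 × 1.58 = 0.0600 s.

0.0600 s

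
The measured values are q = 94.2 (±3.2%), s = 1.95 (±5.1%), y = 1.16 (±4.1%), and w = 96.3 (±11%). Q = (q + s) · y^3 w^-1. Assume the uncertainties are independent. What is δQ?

Let u = q + s = 96.2. δu = √(δq² + δs²) = √(9.09 + 0.00989) = 3.02, so δu/u = 0.0314.
Q is then a monomial in u, y, w:
δQ/Q = √((δu/u)² + (3·δy/y)² + (-1·δw/w)²) = √(0.000984 + 0.0151 + 0.0121) = 0.168
Q = 1.56, so δQ = 0.168 × 1.56 = 0.262.

0.262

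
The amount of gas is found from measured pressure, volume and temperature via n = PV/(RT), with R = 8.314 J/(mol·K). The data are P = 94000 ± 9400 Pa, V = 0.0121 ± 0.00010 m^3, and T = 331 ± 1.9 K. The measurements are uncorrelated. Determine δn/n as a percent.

Products/powers → add relative errors in quadrature, weighted by exponent:
  (1·δP/P)² = (1×0.100)² = 0.0100;  (1·δV/V)² = (1×0.00826)² = 6.83e-05;  (-1·δT/T)² = (-1×0.00574)² = 3.29e-05
δn/n = √(0.0101) = 0.101

10.1%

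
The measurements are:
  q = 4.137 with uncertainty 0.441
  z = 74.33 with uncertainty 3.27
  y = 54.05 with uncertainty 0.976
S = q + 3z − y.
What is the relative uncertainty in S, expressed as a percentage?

S is a linear combination, so absolute uncertainties add in quadrature:
  (δq)² = 0.194;  (3·δz)² = 96.2;  (δy)² = 0.953
δS = √(97.4) = 9.87
S = 173.1, so δS/S = 9.87/173.1 = 0.0570.

5.70%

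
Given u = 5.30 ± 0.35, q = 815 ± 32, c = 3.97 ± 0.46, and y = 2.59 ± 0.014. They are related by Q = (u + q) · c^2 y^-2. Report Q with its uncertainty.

Let w = u + q = 820. δw = √(δu² + δq²) = √(0.122 + 1020) = 32.0, so δw/w = 0.0390.
Q is then a monomial in w, c, y:
δQ/Q = √((δw/w)² + (2·δc/c)² + (-2·δy/y)²) = √(0.00152 + 0.0537 + 0.000117) = 0.235
Q = 1930, so δQ = 0.235 × 1930 = 453.

1930 ± 453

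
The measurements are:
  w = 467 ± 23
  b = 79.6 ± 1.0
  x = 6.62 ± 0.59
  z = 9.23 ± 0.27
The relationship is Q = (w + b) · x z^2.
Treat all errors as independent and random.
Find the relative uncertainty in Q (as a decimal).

0.115

Let u = w + b = 547. δu = √(δw² + δb²) = √(529 + 1.00) = 23.0, so δu/u = 0.0421.
Q is then a monomial in u, x, z:
δQ/Q = √((δu/u)² + (1·δx/x)² + (2·δz/z)²) = √(0.00177 + 0.00794 + 0.00342) = 0.115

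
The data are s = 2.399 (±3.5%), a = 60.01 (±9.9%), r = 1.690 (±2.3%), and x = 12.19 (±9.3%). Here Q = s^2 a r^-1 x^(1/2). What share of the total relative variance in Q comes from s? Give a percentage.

28.2%

(δQ/Q)² = (2·δs/s)² + (1·δa/a)² + (-1·δr/r)² + (½·δx/x)²
  s term: (2×0.0350)² = 0.00490
  a term: (1×0.0990)² = 0.00980
  r term: (-1×0.0230)² = 0.000529
  x term: (0.5×0.0930)² = 0.00216
Total = 0.0174. Share from s = 0.00490/0.0174 = 0.282.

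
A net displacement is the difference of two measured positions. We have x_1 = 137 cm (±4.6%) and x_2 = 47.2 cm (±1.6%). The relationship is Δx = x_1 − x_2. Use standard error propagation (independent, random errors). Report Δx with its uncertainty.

89.8 ± 6.35 cm

For a sum/difference, combine absolute errors in quadrature:
  (δx_1)² = 39.7;  (δx_2)² = 0.570
δΔx = √(40.3) = 6.35 cm
Δx = 89.8 cm.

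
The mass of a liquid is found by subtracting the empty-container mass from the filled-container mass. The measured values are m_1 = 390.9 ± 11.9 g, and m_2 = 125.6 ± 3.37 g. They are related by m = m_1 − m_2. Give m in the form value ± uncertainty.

For a sum/difference, combine absolute errors in quadrature:
  (δm_1)² = 142;  (δm_2)² = 11.4
δm = √(153) = 12.4 g
m = 265.3 g.

265.3 ± 12.4 g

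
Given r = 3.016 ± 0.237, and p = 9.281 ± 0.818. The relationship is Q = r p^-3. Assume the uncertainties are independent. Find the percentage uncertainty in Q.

27.6%

Each factor contributes (exponent × relative error)² to (δQ/Q)²:
  (1·δr/r)² = (1×0.0786)² = 0.00617;  (-3·δp/p)² = (-3×0.0881)² = 0.0699
δQ/Q = √(0.0761) = 0.276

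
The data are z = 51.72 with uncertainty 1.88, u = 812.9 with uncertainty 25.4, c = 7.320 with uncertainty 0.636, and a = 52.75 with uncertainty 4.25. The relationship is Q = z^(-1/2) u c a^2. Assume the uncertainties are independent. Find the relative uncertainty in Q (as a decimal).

Each factor contributes (exponent × relative error)² to (δQ/Q)²:
  (−½·δz/z)² = (-0.5×0.0363)² = 0.000330;  (1·δu/u)² = (1×0.0312)² = 0.000976;  (1·δc/c)² = (1×0.0869)² = 0.00755;  (2·δa/a)² = (2×0.0806)² = 0.0260
δQ/Q = √(0.0348) = 0.187

0.187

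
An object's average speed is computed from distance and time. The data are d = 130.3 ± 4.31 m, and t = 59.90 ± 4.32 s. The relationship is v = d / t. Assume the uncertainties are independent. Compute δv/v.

0.0793

Relative error in a monomial: (δv/v)² = Σ (nᵢ · δxᵢ/xᵢ)².
  (1·δd/d)² = (1×0.0331)² = 0.00109;  (-1·δt/t)² = (-1×0.0721)² = 0.00520
δv/v = √(0.00630) = 0.0793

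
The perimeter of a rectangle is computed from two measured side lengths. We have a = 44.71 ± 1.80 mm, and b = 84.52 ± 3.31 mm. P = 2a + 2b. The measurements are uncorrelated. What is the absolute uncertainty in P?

Sums and differences: (δP)² = Σ (cᵢ δxᵢ)².
  (2·δa)² = 13.0;  (2·δb)² = 43.8
δP = √(56.8) = 7.54 mm

7.54 mm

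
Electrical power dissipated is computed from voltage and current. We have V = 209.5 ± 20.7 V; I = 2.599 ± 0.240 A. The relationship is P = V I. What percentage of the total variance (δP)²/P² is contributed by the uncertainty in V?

(δP/P)² = (1·δV/V)² + (1·δI/I)²
  V term: (1×0.0988)² = 0.00976
  I term: (1×0.0923)² = 0.00853
Total = 0.0183. Share from V = 0.00976/0.0183 = 0.534.

53.4%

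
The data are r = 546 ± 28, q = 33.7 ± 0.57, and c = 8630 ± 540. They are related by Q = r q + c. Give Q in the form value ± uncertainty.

Let p = r·q = 18400. δp/p = √((1·δr/r)² + (1·δq/q)²) = √(0.00263 + 0.000286) = 0.0540, so δp = 994.
Q = p + c: δQ = √(δp² + δc²) = √(9.87e+05 + 2.92e+05) = 1130
Q = 27000.

27000 ± 1130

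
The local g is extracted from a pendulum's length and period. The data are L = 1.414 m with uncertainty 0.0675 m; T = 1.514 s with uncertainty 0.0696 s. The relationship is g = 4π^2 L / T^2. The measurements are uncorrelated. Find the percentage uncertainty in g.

10.4%

Each factor contributes (exponent × relative error)² to (δg/g)²:
  (1·δL/L)² = (1×0.0477)² = 0.00228;  (-2·δT/T)² = (-2×0.0460)² = 0.00845
δg/g = √(0.0107) = 0.104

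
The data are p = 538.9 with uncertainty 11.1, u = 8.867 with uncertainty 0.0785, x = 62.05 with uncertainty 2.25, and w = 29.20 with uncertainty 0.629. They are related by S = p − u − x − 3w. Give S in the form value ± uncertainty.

Each term contributes (cᵢ δxᵢ)² to (δS)²:
  (δp)² = 123;  (δu)² = 0.00616;  (δx)² = 5.06;  (3·δw)² = 3.56
δS = √(132) = 11.5
S = 380.4.

380.4 ± 11.5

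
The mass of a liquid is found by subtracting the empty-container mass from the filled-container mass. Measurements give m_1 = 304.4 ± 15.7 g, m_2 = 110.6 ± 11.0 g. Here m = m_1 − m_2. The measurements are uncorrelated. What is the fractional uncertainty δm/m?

Absolute uncertainties add in quadrature for a linear combination:
  (δm_1)² = 246;  (δm_2)² = 121
δm = √(367) = 19.2 g
m = 193.8 g, so δm/m = 19.2/193.8 = 0.0989.

0.0989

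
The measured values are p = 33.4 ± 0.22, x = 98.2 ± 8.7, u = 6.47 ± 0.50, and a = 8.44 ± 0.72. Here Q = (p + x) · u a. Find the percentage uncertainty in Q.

Let w = p + x = 132. δw = √(δp² + δx²) = √(0.0484 + 75.7) = 8.70, so δw/w = 0.0661.
Q is then a monomial in w, u, a:
δQ/Q = √((δw/w)² + (1·δu/u)² + (1·δa/a)²) = √(0.00437 + 0.00597 + 0.00728) = 0.133

13.3%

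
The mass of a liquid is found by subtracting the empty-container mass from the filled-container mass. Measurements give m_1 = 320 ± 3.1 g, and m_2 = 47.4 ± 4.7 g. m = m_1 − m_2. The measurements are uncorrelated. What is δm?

5.63 g

Each term contributes (cᵢ δxᵢ)² to (δm)²:
  (δm_1)² = 9.61;  (δm_2)² = 22.1
δm = √(31.7) = 5.63 g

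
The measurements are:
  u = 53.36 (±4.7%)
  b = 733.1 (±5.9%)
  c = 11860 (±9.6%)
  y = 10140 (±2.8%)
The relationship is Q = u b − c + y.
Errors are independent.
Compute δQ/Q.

Let p = u·b = 39120. δp/p = √((1·δu/u)² + (1·δb/b)²) = √(0.00221 + 0.00348) = 0.0754, so δp = 2950.
Q = p − c + y: δQ = √(δp² + δc² + δy²) = √(8.71e+06 + 1.3e+06 + 80600) = 3180
Q = 37400, so δQ/Q = 3180/37400 = 0.0849.

0.0849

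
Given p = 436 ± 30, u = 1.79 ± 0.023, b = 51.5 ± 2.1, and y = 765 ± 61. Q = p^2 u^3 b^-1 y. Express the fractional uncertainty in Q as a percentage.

Each factor contributes (exponent × relative error)² to (δQ/Q)²:
  (2·δp/p)² = (2×0.0688)² = 0.0189;  (3·δu/u)² = (3×0.0128)² = 0.00149;  (-1·δb/b)² = (-1×0.0408)² = 0.00166;  (1·δy/y)² = (1×0.0797)² = 0.00636
δQ/Q = √(0.0284) = 0.169

16.9%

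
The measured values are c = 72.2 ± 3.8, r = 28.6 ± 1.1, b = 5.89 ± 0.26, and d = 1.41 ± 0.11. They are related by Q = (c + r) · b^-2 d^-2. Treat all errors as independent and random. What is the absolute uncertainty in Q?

0.268

Let u = c + r = 101. δu = √(δc² + δr²) = √(14.4 + 1.21) = 3.96, so δu/u = 0.0392.
Q is then a monomial in u, b, d:
δQ/Q = √((δu/u)² + (-2·δb/b)² + (-2·δd/d)²) = √(0.00154 + 0.00779 + 0.0243) = 0.184
Q = 1.46, so δQ = 0.184 × 1.46 = 0.268.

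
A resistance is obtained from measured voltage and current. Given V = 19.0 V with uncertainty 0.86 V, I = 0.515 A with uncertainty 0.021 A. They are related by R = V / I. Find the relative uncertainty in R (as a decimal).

0.0609

Each factor contributes (exponent × relative error)² to (δR/R)²:
  (1·δV/V)² = (1×0.0453)² = 0.00205;  (-1·δI/I)² = (-1×0.0408)² = 0.00166
δR/R = √(0.00371) = 0.0609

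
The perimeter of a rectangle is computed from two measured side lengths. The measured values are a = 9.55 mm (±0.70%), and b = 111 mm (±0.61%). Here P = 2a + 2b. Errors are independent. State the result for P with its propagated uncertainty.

For a sum/difference, combine absolute errors in quadrature:
  (2·δa)² = 0.0179;  (2·δb)² = 1.83
δP = √(1.85) = 1.36 mm
P = 241 mm.

241 ± 1.36 mm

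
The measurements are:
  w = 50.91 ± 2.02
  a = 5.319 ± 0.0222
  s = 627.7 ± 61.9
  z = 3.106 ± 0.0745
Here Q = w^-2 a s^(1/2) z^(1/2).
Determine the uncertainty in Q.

0.00854

For a monomial Q ∝ w^-2, a, s^(1/2), z^(1/2), fractional errors add in quadrature:
  (-2·δw/w)² = (-2×0.0397)² = 0.00630;  (1·δa/a)² = (1×0.00417)² = 1.74e-05;  (½·δs/s)² = (0.5×0.0986)² = 0.00243;  (½·δz/z)² = (0.5×0.0240)² = 0.000144
δQ/Q = √(0.00889) = 0.0943
Q = 0.09062, so δQ = 0.0943 × 0.09062 = 0.00854.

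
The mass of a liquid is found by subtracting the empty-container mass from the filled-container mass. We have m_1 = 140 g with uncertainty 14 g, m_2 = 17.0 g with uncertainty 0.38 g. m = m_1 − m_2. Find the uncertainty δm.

14.0 g

Absolute uncertainties add in quadrature for a linear combination:
  (δm_1)² = 196;  (δm_2)² = 0.144
δm = √(196) = 14.0 g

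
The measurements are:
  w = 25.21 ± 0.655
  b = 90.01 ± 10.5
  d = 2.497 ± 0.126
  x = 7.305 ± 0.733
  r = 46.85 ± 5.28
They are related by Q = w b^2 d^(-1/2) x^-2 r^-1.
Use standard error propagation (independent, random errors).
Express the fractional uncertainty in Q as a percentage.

Each factor contributes (exponent × relative error)² to (δQ/Q)²:
  (1·δw/w)² = (1×0.0260)² = 0.000675;  (2·δb/b)² = (2×0.117)² = 0.0544;  (−½·δd/d)² = (-0.5×0.0505)² = 0.000637;  (-2·δx/x)² = (-2×0.100)² = 0.0403;  (-1·δr/r)² = (-1×0.113)² = 0.0127
δQ/Q = √(0.109) = 0.330

33.0%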